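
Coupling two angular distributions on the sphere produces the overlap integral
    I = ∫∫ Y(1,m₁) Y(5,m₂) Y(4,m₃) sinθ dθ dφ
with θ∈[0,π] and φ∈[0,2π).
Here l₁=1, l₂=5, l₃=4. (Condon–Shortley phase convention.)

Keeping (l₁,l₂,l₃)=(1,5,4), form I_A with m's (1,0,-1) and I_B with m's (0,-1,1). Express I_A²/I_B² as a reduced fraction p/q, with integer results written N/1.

l's match ⇒ only the (l;m) 3-j factors differ between A and B.
A: triangle coeff Δ(1,5,4) = 1/495; Σ_t [0,0]: t=0:+1/1440 = 1/1440; (3j)²=2/99 [(1 5 4; 1 0 -1)], sign=-1
B: triangle coeff Δ(1,5,4) = 1/495; Σ_t [1,1]: t=1:−1/720 = -1/720; (3j)²=8/165 [(1 5 4; 0 -1 1)], sign=+1
I_A²/I_B² = (2/99)/(8/165) = 5/12

5/12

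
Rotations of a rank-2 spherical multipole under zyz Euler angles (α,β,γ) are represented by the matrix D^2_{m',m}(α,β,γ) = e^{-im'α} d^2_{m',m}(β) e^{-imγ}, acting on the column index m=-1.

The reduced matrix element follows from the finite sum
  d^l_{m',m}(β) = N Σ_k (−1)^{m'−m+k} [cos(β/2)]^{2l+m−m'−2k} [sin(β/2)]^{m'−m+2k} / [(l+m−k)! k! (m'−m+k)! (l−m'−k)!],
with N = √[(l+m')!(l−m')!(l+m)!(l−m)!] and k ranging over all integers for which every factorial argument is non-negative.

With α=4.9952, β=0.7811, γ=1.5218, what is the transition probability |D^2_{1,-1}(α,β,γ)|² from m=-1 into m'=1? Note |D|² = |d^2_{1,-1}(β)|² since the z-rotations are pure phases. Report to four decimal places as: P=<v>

P=0.1230

D^2_{1,-1}(4.9952,0.7811,1.5218) = e^{-i·1·4.9952}·d^2_{1,-1}(0.7811)·e^{-i·-1·1.5218}. Compute d first:
With c≡cos(β/2)=0.924700 and s≡sin(β/2)=0.380697, N=[6·1·1·6]^{1/2}=6.000000
Admissible k: 0..1 (factorial args all ≥0)
  k=0: (−1)^2·6.0000/(2)·0.9247^2·0.3807^2 = +0.371776
  k=1: (−1)^3·6.0000/(6)·0.9247^0·0.3807^4 = -0.021005
d^2_{1,-1}(0.7811) = +0.371776 -0.021005 = +0.350772
|D^2_{1,-1}|² = |d^2_{1,-1}(β)|² = (+0.350772)² = 0.123041 (the z-rotation phases have unit modulus)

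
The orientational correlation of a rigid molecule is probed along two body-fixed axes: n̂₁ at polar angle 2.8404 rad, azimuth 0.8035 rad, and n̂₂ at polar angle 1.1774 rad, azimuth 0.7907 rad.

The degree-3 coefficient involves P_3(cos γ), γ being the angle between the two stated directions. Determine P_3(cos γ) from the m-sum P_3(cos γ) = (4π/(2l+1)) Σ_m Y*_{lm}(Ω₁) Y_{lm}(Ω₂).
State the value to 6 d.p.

0.136191

Summing Y*_{l m}(θ₁,φ₁)·Y_{l m}(θ₂,φ₂) over m ∈ [−3, 3]; prefactor 4π/(2·3+1) = 1.795196:
  m=-3: (-0.008109+0.007273i) × (-0.236114-0.228720i) = +0.003578+0.000137i  (running Σ = +0.003578+0.000137i)
  m=-2: (+0.003109-0.085837i) × (-0.003544-0.334172i) = -0.028695-0.000735i  (running Σ = -0.025117-0.000597i)
  m=-1: (+0.236934+0.245671i) × (-0.055698+0.056292i) = -0.027026-0.000346i  (running Σ = -0.052143-0.000943i)
  m=0: (-0.555936-0.000000i) × (-0.324048+0.000000i) = +0.180150+0.000000i  (running Σ = +0.128007-0.000943i)
  m=1: (-0.236934+0.245671i) × (+0.055698+0.056292i) = -0.027026+0.000346i  (running Σ = +0.100981-0.000597i)
  m=2: (+0.003109+0.085837i) × (-0.003544+0.334172i) = -0.028695+0.000735i  (running Σ = +0.072286+0.000137i)
  m=3: (+0.008109+0.007273i) × (+0.236114-0.228720i) = +0.003578-0.000137i  (running Σ = +0.075864+0.000000i)
Total Σ_m = +0.075864+0.000000i. Multiply by 1.795196: +0.136191+0.000000i. P_3(cos γ) = 0.136191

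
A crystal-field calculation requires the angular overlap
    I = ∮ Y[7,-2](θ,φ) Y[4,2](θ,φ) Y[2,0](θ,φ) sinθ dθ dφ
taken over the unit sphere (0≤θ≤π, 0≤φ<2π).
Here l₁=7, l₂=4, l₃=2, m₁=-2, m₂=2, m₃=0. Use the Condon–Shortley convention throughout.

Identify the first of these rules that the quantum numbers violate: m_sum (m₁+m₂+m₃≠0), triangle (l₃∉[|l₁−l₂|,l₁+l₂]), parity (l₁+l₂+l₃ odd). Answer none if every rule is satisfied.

triangle

azimuthal sum: -2 + 2 + 0 = 0  ✓
l₃ must lie in [3,11]; have l₃=2  ✗
L = 7 + 4 + 2 = 13 (odd)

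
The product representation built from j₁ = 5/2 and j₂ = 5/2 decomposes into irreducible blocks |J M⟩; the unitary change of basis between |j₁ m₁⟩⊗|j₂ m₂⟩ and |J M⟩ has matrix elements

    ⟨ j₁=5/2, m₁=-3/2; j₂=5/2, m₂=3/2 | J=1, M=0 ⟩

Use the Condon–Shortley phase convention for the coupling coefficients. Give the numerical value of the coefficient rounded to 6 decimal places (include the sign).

−√(9/70) = -0.358569

triangle: 4!*1!*1!/7! = 24/5040
(j±m)!: 1!*4!*4!*1!*1!*1! = 576
prefactor² = (2J+1)*Δ*N² = 288/35
  k=3: −1/(3!*1!*1!*1!*0!*0!) = -1/6
  k=4: +1/(4!*0!*0!*0!*1!*1!) = 1/24
Σ = -1/8  ⇒  CG² = 288/35*(-1/8)² = 9/70
CG = −√(9/70) = -0.358569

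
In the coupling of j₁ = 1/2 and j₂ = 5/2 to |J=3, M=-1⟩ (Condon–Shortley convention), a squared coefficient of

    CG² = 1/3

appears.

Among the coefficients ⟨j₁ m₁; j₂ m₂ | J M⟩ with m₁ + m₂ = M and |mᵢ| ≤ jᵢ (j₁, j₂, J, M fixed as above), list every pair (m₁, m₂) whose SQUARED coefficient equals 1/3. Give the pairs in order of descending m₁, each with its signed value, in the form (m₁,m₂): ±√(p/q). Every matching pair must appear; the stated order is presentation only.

Admissible pairs with m₁+m₂ = M = -1: (-1/2,-1/2), (1/2,-3/2)
  (m₁,m₂)=(1/2,-3/2): CG² = 1/3, CG = +√(1/3)   ← matches the target
  (m₁,m₂)=(-1/2,-1/2): CG² = 2/3, CG = +√(2/3)
Pairs with CG² = 1/3: (1/2,-3/2): +√(1/3)

(1/2,-3/2): +√(1/3)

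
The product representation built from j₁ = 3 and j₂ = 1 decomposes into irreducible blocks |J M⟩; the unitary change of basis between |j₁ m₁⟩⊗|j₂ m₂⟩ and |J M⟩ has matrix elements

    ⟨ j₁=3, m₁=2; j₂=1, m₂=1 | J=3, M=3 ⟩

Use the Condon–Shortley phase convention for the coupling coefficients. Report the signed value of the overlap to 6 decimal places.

−√(1/4) = -0.500000

√[7·1!5!1!/8! · 5!1!2!0!6!0!] = √(3600)
  +(−1)^1/∏(1,0,0,1,5,0)! = -1/120  (running -1/120)
⟨..|..⟩ = √(3600)·(-1/120) = -0.500000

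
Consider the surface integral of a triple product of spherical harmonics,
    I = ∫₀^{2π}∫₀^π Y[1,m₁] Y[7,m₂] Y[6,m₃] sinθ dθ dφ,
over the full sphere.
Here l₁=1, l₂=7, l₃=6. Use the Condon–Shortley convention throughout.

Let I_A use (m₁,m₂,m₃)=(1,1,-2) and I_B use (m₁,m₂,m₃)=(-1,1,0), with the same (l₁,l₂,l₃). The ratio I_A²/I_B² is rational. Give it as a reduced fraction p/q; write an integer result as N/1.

15/28

Shared (l₁,l₂,l₃)=(1,7,6): N and (l;000)² cancel in I_A²/I_B².
A: Δ = 2!·0!·12!/15! = 1/1365; Racah Σ t=0..0: t=0:+1/1935360 = 1/1935360; ⇒ 3j(1 7 6; 1 1 -2)² = 1/91, sgn +1
B: Δ = 2!·0!·12!/15! = 1/1365; Racah Σ t=2..2: t=2:+1/1036800 = 1/1036800; ⇒ 3j(1 7 6; -1 1 0)² = 4/195, sgn +1
I_A²/I_B² = (1/91)/(4/195) = 15/28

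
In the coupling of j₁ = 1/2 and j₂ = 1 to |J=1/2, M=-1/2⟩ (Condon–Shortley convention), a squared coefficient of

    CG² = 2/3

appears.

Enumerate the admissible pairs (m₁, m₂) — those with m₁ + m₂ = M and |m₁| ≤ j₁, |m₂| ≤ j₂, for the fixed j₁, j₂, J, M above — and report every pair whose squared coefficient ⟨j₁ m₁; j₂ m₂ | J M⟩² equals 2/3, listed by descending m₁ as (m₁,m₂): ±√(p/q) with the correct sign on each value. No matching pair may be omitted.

(1/2,-1): +√(2/3)

Admissible pairs with m₁+m₂ = M = -1/2: (-1/2,0), (1/2,-1)
  (m₁,m₂)=(1/2,-1): CG² = 2/3, CG = +√(2/3)   ← matches the target
  (m₁,m₂)=(-1/2,0): CG² = 1/3, CG = −√(1/3)
Pairs with CG² = 2/3: (1/2,-1): +√(2/3)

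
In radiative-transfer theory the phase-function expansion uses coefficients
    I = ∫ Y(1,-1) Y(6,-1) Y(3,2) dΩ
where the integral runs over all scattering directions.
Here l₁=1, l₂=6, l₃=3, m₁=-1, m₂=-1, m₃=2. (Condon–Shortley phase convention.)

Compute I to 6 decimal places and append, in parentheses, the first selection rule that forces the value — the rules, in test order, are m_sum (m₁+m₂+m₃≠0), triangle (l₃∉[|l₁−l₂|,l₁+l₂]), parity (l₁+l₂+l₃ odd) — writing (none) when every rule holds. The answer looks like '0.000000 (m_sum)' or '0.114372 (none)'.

triangle: need 5≤l₃≤7, have 3; I=0

0.000000 (triangle)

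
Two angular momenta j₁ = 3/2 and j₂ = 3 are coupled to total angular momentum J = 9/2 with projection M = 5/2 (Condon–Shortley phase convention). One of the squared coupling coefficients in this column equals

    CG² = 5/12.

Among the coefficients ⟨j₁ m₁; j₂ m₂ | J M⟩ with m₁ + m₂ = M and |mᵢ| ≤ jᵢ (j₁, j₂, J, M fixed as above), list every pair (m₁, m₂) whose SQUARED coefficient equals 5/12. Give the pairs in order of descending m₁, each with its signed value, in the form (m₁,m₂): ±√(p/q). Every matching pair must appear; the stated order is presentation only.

(3/2,1): +√(5/12)

Admissible pairs with m₁+m₂ = M = 5/2: (-1/2,3), (1/2,2), (3/2,1)
  (m₁,m₂)=(3/2,1): CG² = 5/12, CG = +√(5/12)   ← matches the target
  (m₁,m₂)=(1/2,2): CG² = 1/2, CG = +√(1/2)
  (m₁,m₂)=(-1/2,3): CG² = 1/12, CG = +√(1/12)
Pairs with CG² = 5/12: (3/2,1): +√(5/12)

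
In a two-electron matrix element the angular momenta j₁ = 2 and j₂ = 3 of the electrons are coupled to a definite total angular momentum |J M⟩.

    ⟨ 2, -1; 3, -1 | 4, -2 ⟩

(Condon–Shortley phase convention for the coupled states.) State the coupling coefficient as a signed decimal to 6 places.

j₁+j₂−J=1  J+j₁−j₂=3  J−j₁+j₂=5  j₁+j₂+J+1=10
(j₁±m₁, j₂±m₂, J±M) = (1,3,2,4,2,6)
P² = 5184/7
sum k=0..1:
  [0] +1/72 = 1/72
  [1] −1/48 = -1/48
S = -1/144
C² = P²·S² = 1/28 ; C = -0.188982

−√(1/28) = -0.188982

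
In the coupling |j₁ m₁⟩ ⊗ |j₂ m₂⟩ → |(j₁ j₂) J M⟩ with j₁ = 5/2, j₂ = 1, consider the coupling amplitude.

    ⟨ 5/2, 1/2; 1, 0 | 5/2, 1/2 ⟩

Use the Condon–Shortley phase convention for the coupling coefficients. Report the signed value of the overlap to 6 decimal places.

triangle: 1!*4!*1!/7! = 24/5040
(j±m)!: 3!*2!*1!*1!*3!*2! = 144
prefactor² = (2J+1)*Δ*N² = 144/35
  k=0: +1/(0!*1!*2!*1!*2!*0!) = 1/4
  k=1: −1/(1!*0!*1!*0!*3!*1!) = -1/6
Σ = 1/12  ⇒  CG² = 144/35*(1/12)² = 1/35
CG = +√(1/35) = +0.169031

+√(1/35) = +0.169031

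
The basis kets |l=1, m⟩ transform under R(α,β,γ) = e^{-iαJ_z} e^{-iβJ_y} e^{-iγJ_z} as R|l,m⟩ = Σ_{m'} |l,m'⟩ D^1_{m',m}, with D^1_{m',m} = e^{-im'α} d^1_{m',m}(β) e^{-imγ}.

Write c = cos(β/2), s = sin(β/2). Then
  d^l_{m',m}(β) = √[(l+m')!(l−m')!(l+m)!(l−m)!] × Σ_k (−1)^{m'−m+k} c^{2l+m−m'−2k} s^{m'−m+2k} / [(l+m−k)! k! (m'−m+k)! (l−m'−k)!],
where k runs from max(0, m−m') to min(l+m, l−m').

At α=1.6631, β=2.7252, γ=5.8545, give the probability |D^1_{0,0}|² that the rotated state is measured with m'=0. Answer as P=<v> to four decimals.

Split into d^1_{0,0}(β=2.7252) × two z-phases.
With c≡cos(β/2)=0.206696 and s≡sin(β/2)=0.978405, N=[1·1·1·1]^{1/2}=1.000000
k: max(0,(0)−(0))=0 … min(1+(0),1−(0))=1
  k=0: (−1)^0·1.0000/(1)·0.2067^2·0.9784^0 = +0.042723
  k=1: (−1)^1·1.0000/(1)·0.2067^0·0.9784^2 = -0.957277
d^1_{0,0}(2.7252) = +0.042723 -0.957277 = -0.914554
|D^1_{0,0}|² = |d^1_{0,0}(β)|² = (-0.914554)² = 0.836409 (the z-rotation phases have unit modulus)

P=0.8364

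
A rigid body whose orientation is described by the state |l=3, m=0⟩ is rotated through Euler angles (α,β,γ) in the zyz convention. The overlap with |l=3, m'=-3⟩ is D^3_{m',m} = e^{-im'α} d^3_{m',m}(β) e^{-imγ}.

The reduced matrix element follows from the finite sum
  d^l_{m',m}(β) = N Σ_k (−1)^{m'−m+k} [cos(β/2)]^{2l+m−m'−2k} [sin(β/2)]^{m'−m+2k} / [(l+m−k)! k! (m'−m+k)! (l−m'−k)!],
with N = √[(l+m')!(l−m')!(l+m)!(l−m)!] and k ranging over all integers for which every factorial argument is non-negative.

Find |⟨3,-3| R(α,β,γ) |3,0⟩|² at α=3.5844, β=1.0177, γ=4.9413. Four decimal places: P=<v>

P=0.1186

Split into d^3_{-3,0}(β=1.0177) × two z-phases.
c=cos(1.017700/2)=0.873305, s=sin(1.017700/2)=0.487173; N=√[1·720·6·6]=160.996894
Admissible k: 3..3 (factorial args all ≥0)
  k=3: (−1)^0·160.9969/(36)·0.8733^3·0.4872^3 = +0.344400
d^3_{-3,0}(1.0177) = +0.344400
|D^3_{-3,0}|² = |d^3_{-3,0}(β)|² = (+0.344400)² = 0.118612 (the z-rotation phases have unit modulus)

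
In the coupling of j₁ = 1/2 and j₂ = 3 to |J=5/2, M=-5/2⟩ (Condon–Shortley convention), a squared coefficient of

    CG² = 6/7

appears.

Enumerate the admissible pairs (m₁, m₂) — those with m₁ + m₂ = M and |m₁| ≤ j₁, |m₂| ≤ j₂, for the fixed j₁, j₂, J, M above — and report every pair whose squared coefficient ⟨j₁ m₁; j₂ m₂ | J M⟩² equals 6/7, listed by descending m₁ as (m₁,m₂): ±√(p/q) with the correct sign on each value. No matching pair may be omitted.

(1/2,-3): +√(6/7)

Admissible pairs with m₁+m₂ = M = -5/2: (-1/2,-2), (1/2,-3)
  (m₁,m₂)=(1/2,-3): CG² = 6/7, CG = +√(6/7)   ← matches the target
  (m₁,m₂)=(-1/2,-2): CG² = 1/7, CG = −√(1/7)
Pairs with CG² = 6/7: (1/2,-3): +√(6/7)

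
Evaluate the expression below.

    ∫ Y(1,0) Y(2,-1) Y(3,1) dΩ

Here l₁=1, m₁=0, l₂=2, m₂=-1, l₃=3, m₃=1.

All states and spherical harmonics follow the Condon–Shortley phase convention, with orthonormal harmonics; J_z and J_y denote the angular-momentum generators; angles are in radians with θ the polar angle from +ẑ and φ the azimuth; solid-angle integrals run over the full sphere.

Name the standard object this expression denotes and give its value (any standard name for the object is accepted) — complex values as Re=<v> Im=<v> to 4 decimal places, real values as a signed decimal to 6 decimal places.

Gaunt coefficient, -0.233597

This is a Gaunt coefficient — the integral of a triple product of spherical harmonics over the sphere.
m-sum 0 ✓  L=6 even ✓  1≤3≤3 ✓
Π(2lᵢ+1) = 3×5×7 = 105
triangle coeff Δ(1,2,3) = 1/105
Σ_t [0,0]: t=0:+1/4 = 1/4
(3j)²=3/35 [(1 2 3; 0 0 0)], sign=-1
Σ_t [0,0]: t=0:+1/6 = 1/6
(3j)²=8/105 [(1 2 3; 0 -1 1)], sign=+1
⇒ 4πI² = 24/35
I = (-1)√(24/35/(4π)) = -0.23359668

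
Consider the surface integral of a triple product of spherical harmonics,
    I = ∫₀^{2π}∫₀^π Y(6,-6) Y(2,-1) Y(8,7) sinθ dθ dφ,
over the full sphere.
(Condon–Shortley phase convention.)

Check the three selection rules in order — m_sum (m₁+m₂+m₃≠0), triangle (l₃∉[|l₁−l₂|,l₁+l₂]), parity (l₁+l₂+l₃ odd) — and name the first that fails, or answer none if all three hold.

m₁+m₂+m₃ = -6 − 1 + 7 = 0  ✓
triangle: |6−2|=4 ≤ l₃=8 ≤ 6+2=8  ✓
parity: l₁+l₂+l₃ = 16 is even  ✓

none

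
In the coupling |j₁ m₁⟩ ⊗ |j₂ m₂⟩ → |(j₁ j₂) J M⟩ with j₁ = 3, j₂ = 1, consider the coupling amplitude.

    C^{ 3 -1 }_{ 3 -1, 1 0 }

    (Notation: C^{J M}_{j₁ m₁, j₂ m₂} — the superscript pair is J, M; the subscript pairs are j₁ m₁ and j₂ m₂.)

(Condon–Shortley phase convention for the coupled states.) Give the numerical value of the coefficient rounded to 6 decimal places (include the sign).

triangle: 1!*5!*1!/8! = 120/40320
(j±m)!: 2!*4!*1!*1!*2!*4! = 2304
prefactor² = (2J+1)*Δ*N² = 48
  k=0: +1/(0!*1!*4!*1!*1!*0!) = 1/24
  k=1: −1/(1!*0!*3!*0!*2!*1!) = -1/12
Σ = -1/24  ⇒  CG² = 48*(-1/24)² = 1/12
CG = −√(1/12) = -0.288675

-0.288675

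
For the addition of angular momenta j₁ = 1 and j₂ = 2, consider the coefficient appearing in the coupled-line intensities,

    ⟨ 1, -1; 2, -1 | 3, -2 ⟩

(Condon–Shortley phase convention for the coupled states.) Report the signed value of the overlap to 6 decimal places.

j₁+j₂−J=0  J+j₁−j₂=2  J−j₁+j₂=4  j₁+j₂+J+1=7
(j₁±m₁, j₂±m₂, J±M) = (0,2,1,3,1,5)
P² = 96
sum k=0..0:
  [0] +1/12 = 1/12
S = 1/12
C² = P²·S² = 2/3 ; C = +0.816497

+0.816497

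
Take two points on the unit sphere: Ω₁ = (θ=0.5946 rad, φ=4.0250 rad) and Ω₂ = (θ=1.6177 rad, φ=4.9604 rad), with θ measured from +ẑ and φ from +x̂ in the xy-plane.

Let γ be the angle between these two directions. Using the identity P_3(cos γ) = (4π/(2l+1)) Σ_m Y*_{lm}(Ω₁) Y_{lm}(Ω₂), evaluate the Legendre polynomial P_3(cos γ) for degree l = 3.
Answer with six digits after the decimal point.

Addition theorem: P_3(cos γ) = (4π/7) Σ_m Y*_{lm}(Ω₁) Y_{lm}(Ω₂), m = −3…3:
  m=-3: Y*=0.06466 - 0.03460j  Y=-0.28164 - 0.30596j  product -0.02880 - 0.01004j
  m=-2: Y*=-0.05174 + 0.26057j  Y=0.04205 - 0.02276j  product 0.00375 + 0.01213j
  m=-1: Y*=-0.27926 - 0.34016j  Y=-0.07837 - 0.30951j  product -0.08340 + 0.11309j
  m=+0: Y*=0.13324 + 0.00000j  Y=0.05230 + 0.00000j  product 0.00697 + 0.00000j
  m=+1: Y*=0.27926 - 0.34016j  Y=0.07837 - 0.30951j  product -0.08340 - 0.11309j
  m=+2: Y*=-0.05174 - 0.26057j  Y=0.04205 + 0.02276j  product 0.00375 - 0.01213j
  m=+3: Y*=-0.06466 - 0.03460j  Y=0.28164 - 0.30596j  product -0.02880 + 0.01004j
Total Σ_m = -0.20991 + 0.00000j. Multiply by 1.795196: -0.37684 + 0.00000j. P_3(cos γ) = -0.376837

-0.376837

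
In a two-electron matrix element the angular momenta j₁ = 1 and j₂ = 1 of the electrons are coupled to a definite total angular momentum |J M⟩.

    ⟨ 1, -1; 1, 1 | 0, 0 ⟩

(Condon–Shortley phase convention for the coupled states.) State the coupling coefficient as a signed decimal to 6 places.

+√(1/3) = +0.577350

j₁+j₂−J=2  J+j₁−j₂=0  J−j₁+j₂=0  j₁+j₂+J+1=3
(j₁±m₁, j₂±m₂, J±M) = (0,2,2,0,0,0)
P² = 4/3
sum k=2..2:
  [2] +1/2 = 1/2
S = 1/2
C² = P²·S² = 1/3 ; C = +0.577350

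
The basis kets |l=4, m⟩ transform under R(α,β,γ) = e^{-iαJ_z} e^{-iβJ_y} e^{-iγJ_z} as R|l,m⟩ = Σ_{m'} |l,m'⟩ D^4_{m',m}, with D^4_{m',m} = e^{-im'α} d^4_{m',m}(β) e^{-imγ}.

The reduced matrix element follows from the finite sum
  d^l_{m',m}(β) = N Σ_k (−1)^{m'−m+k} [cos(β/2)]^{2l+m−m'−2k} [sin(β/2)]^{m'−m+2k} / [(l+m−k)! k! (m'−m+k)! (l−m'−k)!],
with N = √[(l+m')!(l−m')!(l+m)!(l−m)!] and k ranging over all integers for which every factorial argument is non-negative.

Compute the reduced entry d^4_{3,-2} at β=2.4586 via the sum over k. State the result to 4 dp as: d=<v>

d^4_{3,-2}(β=2.4586) via the finite sum:
Half-angle: c=0.334897, s=0.942255. N=√(5040·1·2·720)=2693.993318
Admissible k: 0..1 (factorial args all ≥0)
  k=0: (−1)^5·2693.9933/(240)·0.3349^3·0.9423^5 = -0.313157
  k=1: (−1)^6·2693.9933/(720)·0.3349^1·0.9423^7 = +0.826330
d^4_{3,-2}(2.4586) = -0.313157 +0.826330 = +0.513173

d=0.5132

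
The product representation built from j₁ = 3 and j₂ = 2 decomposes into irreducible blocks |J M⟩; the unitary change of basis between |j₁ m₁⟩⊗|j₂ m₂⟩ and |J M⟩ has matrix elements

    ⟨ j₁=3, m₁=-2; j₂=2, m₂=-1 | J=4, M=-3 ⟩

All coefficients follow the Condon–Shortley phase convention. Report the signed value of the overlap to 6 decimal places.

-0.223607

√[9·1!5!3!/10! · 1!5!1!3!1!7!] = √(6480)
  +(−1)^0/∏(0,1,5,1,0,2)! = 1/240  (running 1/240)
  +(−1)^1/∏(1,0,4,0,1,3)! = -1/144  (running -1/360)
⟨..|..⟩ = √(6480)·(-1/360) = -0.223607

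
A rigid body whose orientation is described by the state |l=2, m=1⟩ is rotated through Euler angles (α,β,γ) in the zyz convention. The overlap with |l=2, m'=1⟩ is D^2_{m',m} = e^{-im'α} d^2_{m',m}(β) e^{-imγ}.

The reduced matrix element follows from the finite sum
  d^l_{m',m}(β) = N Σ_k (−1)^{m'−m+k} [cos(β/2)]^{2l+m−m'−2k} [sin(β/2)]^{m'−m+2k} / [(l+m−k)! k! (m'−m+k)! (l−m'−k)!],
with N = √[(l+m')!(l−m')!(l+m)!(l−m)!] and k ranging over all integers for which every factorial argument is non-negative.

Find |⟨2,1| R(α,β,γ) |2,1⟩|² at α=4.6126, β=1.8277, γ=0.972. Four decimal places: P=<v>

First d^2_{1,1}(β=1.8277), then the phase factors e^{-i(1)α} and e^{-i(1)γ}:
c=cos(1.827700/2)=0.610702, s=sin(1.827700/2)=0.791861; N=√[6·1·6·1]=6.000000
k∈{0,1} keeps every argument non-negative
  k=0: (−1)^0·6.0000/(6)·0.6107^4·0.7919^0 = +0.139097
  k=1: (−1)^1·6.0000/(2)·0.6107^2·0.7919^2 = -0.701580
d^2_{1,1}(1.8277) = +0.139097 -0.701580 = -0.562483
|D^2_{1,1}|² = |d^2_{1,1}(β)|² = (-0.562483)² = 0.316387 (the z-rotation phases have unit modulus)

P=0.3164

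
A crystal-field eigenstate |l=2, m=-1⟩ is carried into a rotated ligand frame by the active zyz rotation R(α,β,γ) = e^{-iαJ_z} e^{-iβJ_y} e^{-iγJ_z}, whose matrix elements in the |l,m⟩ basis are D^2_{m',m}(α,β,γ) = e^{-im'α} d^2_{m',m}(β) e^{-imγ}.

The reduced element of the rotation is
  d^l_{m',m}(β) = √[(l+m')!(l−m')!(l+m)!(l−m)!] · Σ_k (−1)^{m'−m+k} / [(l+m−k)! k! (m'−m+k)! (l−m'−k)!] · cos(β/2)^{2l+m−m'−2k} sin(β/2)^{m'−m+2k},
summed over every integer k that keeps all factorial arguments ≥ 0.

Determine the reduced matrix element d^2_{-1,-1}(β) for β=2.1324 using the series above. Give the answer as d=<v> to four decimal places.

d=-0.4827

d^2_{-1,-1}(β=2.1324) via the finite sum:
c=cos(2.132400/2)=0.483454, s=sin(2.132400/2)=0.875370; N=√[1·6·1·6]=6.000000
The bounds max(0,m−m')=0 and min(l+m,l−m')=1 give 2 terms
  k=0: (−1)^0·6.0000/(6)·0.4835^4·0.8754^0 = +0.054629
  k=1: (−1)^1·6.0000/(2)·0.4835^2·0.8754^2 = -0.537297
d^2_{-1,-1}(2.1324) = +0.054629 -0.537297 = -0.482669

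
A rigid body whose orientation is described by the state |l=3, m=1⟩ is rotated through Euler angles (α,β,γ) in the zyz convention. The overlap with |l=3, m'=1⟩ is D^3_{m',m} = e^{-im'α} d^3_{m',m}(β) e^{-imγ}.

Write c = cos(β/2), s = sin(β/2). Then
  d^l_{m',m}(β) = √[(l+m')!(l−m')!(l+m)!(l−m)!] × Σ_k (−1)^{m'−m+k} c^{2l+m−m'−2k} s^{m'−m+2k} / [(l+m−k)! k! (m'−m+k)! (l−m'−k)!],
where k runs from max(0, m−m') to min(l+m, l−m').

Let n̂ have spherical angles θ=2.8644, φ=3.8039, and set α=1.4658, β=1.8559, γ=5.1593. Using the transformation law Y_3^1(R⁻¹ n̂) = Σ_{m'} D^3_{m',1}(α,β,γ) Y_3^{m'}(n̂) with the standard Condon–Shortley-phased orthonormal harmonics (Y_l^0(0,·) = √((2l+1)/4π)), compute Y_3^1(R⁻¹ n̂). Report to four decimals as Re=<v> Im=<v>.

Re=0.0759 Im=0.2999

Need the full column D^3_{m',1} for m'=−3..3 at α=1.4658, β=1.8559, γ=5.1593.
cos(β/2)=0.599476, sin(β/2)=0.800393
d^3_{-3,1}: single k=4 term ⇒ +0.571218;  D = +0.413291-0.394310i
d^3_{-2,1}: k∈[3..4] ⇒ +0.698642 -0.622712 = +0.075930;  D = -0.046368-0.060128i
d^3_{-1,1}: k∈[2..4] ⇒ +0.496415 -1.179903 +0.262917 = -0.420571;  D = +0.358127-0.220510i
d^3_{0,1}: k∈[1..3] ⇒ +0.214661 -1.147986 +0.682147 = -0.251178;  D = -0.108555-0.226509i
d^3_{1,1}: k∈[0..2] ⇒ +0.046412 -0.661887 +0.884927 = +0.269452;  D = +0.253855-0.090345i
d^3_{2,1}: k∈[0..1] ⇒ -0.195958 +0.698642 = +0.502685;  D = -0.117984-0.488643i
d^3_{3,1}: single k=0 term ⇒ +0.320434;  D = -0.317650+0.042150i
Y_3^{m'}(θ=2.8644,φ=3.8039) and Σ D·Y over m':
  (+0.4133-0.3943i)·(+0.0035+0.0078i)  (-0.0464-0.0601i)·(-0.0179+0.0714i)  (+0.3581-0.2205i)·(-0.2529+0.1972i)  (-0.1086-0.2265i)·(-0.5835+0.0000i)  (+0.2539-0.0903i)·(+0.2529+0.1972i)  (-0.1180-0.4886i)·(-0.0179-0.0714i)  (-0.3177+0.0421i)·(-0.0035+0.0078i)
Y_3^1(R⁻¹ n̂) = +0.075902+0.299939i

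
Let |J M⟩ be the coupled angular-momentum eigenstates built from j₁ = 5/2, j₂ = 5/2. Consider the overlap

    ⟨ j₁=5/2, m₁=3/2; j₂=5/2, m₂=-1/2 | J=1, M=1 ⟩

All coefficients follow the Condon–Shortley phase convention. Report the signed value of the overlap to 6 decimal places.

−√(8/35) ≈ -0.478091

√[3·4!1!1!/7! · 4!1!2!3!2!0!] = √(288/35)
  +(−1)^1/∏(1,3,0,1,1,0)! = -1/6  (running -1/6)
⟨..|..⟩ = √(288/35)·(-1/6) = -0.478091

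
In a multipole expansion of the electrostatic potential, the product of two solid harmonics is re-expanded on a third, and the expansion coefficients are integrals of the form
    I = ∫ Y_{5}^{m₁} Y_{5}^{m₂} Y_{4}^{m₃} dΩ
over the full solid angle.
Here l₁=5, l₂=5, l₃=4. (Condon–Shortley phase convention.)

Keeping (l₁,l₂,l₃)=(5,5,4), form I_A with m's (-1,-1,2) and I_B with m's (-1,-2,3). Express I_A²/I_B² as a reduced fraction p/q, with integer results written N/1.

Shared (l₁,l₂,l₃)=(5,5,4): N and (l;000)² cancel in I_A²/I_B².
A: Δ = 6!·4!·4!/15! = 1/3153150; Racah Σ t=2..4: t=2:+1/4608 t=3:−1/1296 t=4:+1/4608 = -7/20736; ⇒ 3j(5 5 4; -1 -1 2)² = 20/1287, sgn -1
B: Δ = 6!·4!·4!/15! = 1/3153150; Racah Σ t=2..3: t=2:+1/6912 t=3:−1/5184 = -1/20736; ⇒ 3j(5 5 4; -1 -2 3)² = 5/2574, sgn +1
I_A²/I_B² = (20/1287)/(5/2574) = 8/1

8/1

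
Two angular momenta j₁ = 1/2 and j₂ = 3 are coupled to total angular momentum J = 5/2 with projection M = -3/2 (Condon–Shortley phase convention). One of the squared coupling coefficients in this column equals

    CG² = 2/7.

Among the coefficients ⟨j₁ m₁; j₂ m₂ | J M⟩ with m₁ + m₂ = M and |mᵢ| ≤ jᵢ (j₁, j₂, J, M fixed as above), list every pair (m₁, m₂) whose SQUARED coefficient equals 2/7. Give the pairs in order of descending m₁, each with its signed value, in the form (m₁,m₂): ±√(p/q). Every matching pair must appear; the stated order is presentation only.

(-1/2,-1): −√(2/7)

Admissible pairs with m₁+m₂ = M = -3/2: (-1/2,-1), (1/2,-2)
  (m₁,m₂)=(1/2,-2): CG² = 5/7, CG = +√(5/7)
  (m₁,m₂)=(-1/2,-1): CG² = 2/7, CG = −√(2/7)   ← matches the target
Pairs with CG² = 2/7: (-1/2,-1): −√(2/7)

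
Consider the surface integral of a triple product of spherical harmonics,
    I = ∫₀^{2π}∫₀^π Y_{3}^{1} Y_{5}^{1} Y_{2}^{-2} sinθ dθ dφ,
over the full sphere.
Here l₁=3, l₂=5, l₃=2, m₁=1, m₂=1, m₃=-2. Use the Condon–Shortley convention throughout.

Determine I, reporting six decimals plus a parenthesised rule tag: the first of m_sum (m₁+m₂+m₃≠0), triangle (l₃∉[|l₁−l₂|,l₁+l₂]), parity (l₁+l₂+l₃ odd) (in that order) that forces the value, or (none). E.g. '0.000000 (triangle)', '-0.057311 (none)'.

Checks pass: Σm=0; 10 even; l₃=2∈[2,8].
(2·3+1)(2·5+1)(2·2+1) = 385
Δ: 6! 0! 4! / 11! → 1/2310
sum: t=3:−1/144 = -1/144
3j²(3 5 2; 0 0 0) = Δ·Π!·Σ² = 10/231  (sign -1)
sum: t=2:+1/1152 = 1/1152
3j²(3 5 2; 1 1 -2) = Δ·Π!·Σ² = 1/154  (sign +1)
combine: 4πI² = 385·10/231·1/154 = 25/231
take √, sign -1: I = -0.09280237
No selection rule forces the value: the integral is nonzero (none).

-0.092802 (none)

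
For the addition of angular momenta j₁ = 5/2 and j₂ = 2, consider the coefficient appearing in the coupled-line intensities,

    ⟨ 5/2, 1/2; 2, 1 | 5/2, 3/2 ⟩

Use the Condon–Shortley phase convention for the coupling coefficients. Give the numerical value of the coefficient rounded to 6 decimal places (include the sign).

−√(6/35) ≈ -0.414039

j₁+j₂−J=2  J+j₁−j₂=3  J−j₁+j₂=2  j₁+j₂+J+1=8
(j₁±m₁, j₂±m₂, J±M) = (3,2,3,1,4,1)
P² = 216/35
sum k=1..2:
  [1] −1/4 = -1/4
  [2] +1/12 = 1/12
S = -1/6
C² = P²·S² = 6/35 ; C = -0.414039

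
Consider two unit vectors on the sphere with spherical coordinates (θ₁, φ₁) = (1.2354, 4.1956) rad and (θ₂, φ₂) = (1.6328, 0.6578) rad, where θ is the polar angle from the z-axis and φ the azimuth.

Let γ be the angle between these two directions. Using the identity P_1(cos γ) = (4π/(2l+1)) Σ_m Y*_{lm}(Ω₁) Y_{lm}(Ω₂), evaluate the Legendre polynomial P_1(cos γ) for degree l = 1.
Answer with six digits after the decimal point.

-0.889849

Summing Y*_{l m}(θ₁,φ₁)·Y_{l m}(θ₂,φ₂) over m ∈ [−1, 1]; prefactor 4π/(2·1+1) = 4.188790:
  term(m=-1) = (-0.103783, -0.043416)   from Y*(Ω₁)=(-0.161194, -0.283639), Y(Ω₂)=(0.272878, -0.210821)
  term(m=+0) = (-0.004869, 0.000000)   from Y*(Ω₁)=(0.160820, -0.000000), Y(Ω₂)=(-0.030276, 0.000000)
  term(m=+1) = (-0.103783, 0.043416)   from Y*(Ω₁)=(0.161194, -0.283639), Y(Ω₂)=(-0.272878, -0.210821)
Accumulated sum (-0.212436, 0.000000); after 4π/(2l+1) scaling, (-0.889849, 0.000000) ⇒ P_1 = -0.889849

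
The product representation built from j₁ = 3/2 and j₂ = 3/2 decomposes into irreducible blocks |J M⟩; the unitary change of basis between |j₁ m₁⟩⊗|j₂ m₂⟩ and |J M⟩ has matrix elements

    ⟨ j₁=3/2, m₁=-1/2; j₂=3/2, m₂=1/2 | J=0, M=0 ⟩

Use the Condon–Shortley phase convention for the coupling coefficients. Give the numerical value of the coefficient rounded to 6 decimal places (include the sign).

+√(1/4) ≈ +0.500000

j₁+j₂−J=3  J+j₁−j₂=0  J−j₁+j₂=0  j₁+j₂+J+1=4
(j₁±m₁, j₂±m₂, J±M) = (1,2,2,1,0,0)
P² = 1
sum k=2..2:
  [2] +1/2 = 1/2
S = 1/2
C² = P²·S² = 1/4 ; C = +0.500000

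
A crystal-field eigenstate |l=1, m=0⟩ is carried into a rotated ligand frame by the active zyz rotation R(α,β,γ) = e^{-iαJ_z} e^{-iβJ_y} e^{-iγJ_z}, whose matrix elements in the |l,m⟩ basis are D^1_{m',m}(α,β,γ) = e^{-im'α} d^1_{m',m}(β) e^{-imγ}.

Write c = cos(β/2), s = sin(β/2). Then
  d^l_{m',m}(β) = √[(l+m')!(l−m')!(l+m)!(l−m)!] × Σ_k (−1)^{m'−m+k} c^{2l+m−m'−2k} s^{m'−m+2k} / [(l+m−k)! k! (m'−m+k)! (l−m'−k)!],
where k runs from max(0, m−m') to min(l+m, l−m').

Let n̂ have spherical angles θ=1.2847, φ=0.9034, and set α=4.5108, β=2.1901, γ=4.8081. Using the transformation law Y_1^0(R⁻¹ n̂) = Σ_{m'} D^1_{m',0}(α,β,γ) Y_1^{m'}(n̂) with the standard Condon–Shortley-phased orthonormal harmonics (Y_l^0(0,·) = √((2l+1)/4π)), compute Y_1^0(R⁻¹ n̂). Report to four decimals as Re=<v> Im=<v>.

Need the full column D^1_{m',0} for m'=−1..1 at α=4.5108, β=2.1901, γ=4.8081.
cos(β/2)=0.458002, sin(β/2)=0.888951
d^1_{-1,0}: single k=1 term ⇒ +0.575785;  D = -0.115287-0.564125i
d^1_{0,0}: k∈[0..1] ⇒ +0.209766 -0.790234 = -0.580468;  D = -0.580468+0.000000i
d^1_{1,0}: single k=0 term ⇒ -0.575785;  D = +0.115287-0.564125i
Y_1^{m'}(θ=1.2847,φ=0.9034) and Σ D·Y over m':
  (-0.1153-0.5641i)·(+0.2051-0.2603i)  (-0.5805+0.0000i)·(+0.1379+0.0000i)  (+0.1153-0.5641i)·(-0.2051-0.2603i)
Y_1^0(R⁻¹ n̂) = -0.421063+0.000000i

Re=-0.4211 Im=0.0000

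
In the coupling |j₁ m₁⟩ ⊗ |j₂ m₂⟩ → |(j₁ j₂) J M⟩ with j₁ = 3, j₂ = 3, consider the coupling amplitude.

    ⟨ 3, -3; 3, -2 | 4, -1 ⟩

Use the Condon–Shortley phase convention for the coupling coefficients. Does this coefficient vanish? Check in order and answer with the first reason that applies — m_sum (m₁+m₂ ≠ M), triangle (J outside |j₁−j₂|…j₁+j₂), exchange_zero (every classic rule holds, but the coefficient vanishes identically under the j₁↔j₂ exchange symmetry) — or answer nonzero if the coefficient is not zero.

m_sum

m-sum: m₁+m₂ = -3+(-2) = -5, M = -1  ✗ ⇒ coefficient is 0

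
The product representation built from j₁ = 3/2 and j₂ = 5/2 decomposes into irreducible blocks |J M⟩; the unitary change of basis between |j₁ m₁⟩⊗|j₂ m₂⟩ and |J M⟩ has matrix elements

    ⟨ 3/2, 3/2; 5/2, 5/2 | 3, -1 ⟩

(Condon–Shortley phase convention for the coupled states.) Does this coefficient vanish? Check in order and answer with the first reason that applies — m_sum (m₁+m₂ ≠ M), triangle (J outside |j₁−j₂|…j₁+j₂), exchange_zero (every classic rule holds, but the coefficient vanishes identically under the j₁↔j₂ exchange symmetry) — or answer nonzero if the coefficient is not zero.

m_sum

m-sum: m₁+m₂ = 3/2+5/2 = 4, M = -1  ✗ ⇒ coefficient is 0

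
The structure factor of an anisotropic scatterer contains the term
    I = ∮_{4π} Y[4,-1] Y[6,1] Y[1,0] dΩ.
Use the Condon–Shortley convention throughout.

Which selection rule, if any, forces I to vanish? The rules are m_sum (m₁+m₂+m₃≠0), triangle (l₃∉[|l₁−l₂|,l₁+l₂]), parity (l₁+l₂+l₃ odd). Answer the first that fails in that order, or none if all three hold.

triangle

Σmᵢ = 0  ✓
l₃∈[|l₁−l₂|,l₁+l₂]=[2,10] required, l₃=1 fails  ✗
Σlᵢ = 11 ⇒ odd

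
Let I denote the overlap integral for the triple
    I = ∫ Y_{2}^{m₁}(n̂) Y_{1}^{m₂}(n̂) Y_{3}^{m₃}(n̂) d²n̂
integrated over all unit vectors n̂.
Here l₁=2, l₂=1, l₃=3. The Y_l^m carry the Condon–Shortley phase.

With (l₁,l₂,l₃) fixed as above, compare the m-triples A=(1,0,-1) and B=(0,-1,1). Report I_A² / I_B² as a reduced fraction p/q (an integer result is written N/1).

4/3

Same 2,1,3: normalisation and zero-m 3j drop out of the ratio.
A: Δ: 0! 4! 2! / 7! → 1/105; sum: t=0:+1/6 = 1/6; 3j²(2 1 3; 1 0 -1) = Δ·Π!·Σ² = 8/105  (sign +1)
B: Δ: 0! 4! 2! / 7! → 1/105; sum: t=0:+1/8 = 1/8; 3j²(2 1 3; 0 -1 1) = Δ·Π!·Σ² = 2/35  (sign +1)
I_A²/I_B² = (8/105)/(2/35) = 4/3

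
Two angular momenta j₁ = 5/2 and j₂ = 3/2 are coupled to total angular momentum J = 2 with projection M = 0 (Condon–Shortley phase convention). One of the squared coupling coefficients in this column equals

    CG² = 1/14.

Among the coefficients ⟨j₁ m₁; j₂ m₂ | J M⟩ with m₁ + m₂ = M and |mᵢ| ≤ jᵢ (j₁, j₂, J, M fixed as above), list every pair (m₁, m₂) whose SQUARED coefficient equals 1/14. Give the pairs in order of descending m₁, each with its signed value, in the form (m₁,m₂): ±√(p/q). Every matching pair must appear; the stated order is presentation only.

Admissible pairs with m₁+m₂ = M = 0: (-3/2,3/2), (-1/2,1/2), (1/2,-1/2), (3/2,-3/2)
  (m₁,m₂)=(3/2,-3/2): CG² = 3/7, CG = +√(3/7)
  (m₁,m₂)=(1/2,-1/2): CG² = 1/14, CG = −√(1/14)   ← matches the target
  (m₁,m₂)=(-1/2,1/2): CG² = 1/14, CG = −√(1/14)   ← matches the target
  (m₁,m₂)=(-3/2,3/2): CG² = 3/7, CG = +√(3/7)
Pairs with CG² = 1/14: (1/2,-1/2): −√(1/14); (-1/2,1/2): −√(1/14)

(1/2,-1/2): −√(1/14); (-1/2,1/2): −√(1/14)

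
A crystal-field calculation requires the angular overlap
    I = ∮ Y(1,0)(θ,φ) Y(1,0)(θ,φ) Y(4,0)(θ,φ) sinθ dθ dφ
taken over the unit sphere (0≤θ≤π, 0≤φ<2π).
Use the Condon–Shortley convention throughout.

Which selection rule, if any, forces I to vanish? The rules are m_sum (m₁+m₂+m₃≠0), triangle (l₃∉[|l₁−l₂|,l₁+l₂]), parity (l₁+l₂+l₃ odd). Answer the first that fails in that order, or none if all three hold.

triangle

azimuthal sum: 0 + 0 + 0 = 0  ✓
l₃ must lie in [0,2]; have l₃=4  ✗
L = 1 + 1 + 4 = 6 (even)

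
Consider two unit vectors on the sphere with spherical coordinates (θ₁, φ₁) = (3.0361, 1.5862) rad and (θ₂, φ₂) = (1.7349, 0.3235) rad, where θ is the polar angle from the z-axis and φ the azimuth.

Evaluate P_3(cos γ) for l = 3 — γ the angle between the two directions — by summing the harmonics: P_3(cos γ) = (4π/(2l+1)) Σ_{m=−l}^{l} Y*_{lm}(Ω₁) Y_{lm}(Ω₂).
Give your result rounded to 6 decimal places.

-0.272700

Expand P_3 via completeness: Σ_{m} conj(Y_{3,m}) at Ω₁ times Y_{3,m} at Ω₂ —
  m=-3: Y*=(0.000023, -0.000487)  Y=(0.226312, -0.330589)  product (-0.000156, -0.000118)
  m=-2: Y*=(0.011263, 0.000347)  Y=(-0.129661, 0.097957)  product (-0.001494, 0.001058)
  m=-1: Y*=(-0.002068, 0.134217)  Y=(-0.261959, 0.087829)  product (-0.011247, -0.035341)
  m=+0: Y*=(-0.721631, -0.000000)  Y=(0.174760, 0.000000)  product (-0.126112, -0.000000)
  m=+1: Y*=(0.002068, 0.134217)  Y=(0.261959, 0.087829)  product (-0.011247, 0.035341)
  m=+2: Y*=(0.011263, -0.000347)  Y=(-0.129661, -0.097957)  product (-0.001494, -0.001058)
  m=+3: Y*=(-0.000023, -0.000487)  Y=(-0.226312, -0.330589)  product (-0.000156, 0.000118)
Accumulated sum (-0.151905, -0.000000); after 4π/(2l+1) scaling, (-0.272700, -0.000000) ⇒ P_3 = -0.272700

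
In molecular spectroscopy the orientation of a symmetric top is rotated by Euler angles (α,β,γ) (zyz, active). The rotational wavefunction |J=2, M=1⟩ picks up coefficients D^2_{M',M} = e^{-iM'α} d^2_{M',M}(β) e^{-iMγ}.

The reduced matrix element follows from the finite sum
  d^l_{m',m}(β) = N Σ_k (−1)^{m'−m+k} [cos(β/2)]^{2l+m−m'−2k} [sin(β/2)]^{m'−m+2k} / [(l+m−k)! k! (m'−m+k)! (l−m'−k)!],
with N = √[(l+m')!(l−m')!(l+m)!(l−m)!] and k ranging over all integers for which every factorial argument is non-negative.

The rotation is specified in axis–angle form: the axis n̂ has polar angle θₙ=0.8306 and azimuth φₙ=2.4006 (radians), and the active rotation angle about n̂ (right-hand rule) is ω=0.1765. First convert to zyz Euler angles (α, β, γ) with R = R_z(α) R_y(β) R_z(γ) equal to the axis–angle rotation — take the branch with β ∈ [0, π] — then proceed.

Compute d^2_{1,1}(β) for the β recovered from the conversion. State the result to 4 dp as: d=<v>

d=0.9789

Axis–angle → zyz. n̂ = (sinθₙcosφₙ, sinθₙsinφₙ, cosθₙ) = (-0.544744, +0.498392, +0.674433), ω = 0.1765.
R = I cosω + sinω [n̂]ₓ + (1−cosω) n̂n̂ᵀ gives
  R = [+0.989074, -0.122638, +0.081802; +0.114202, +0.988323, +0.100871; -0.093218, -0.090427, +0.991531]
β = atan2(√(R₁₃²+R₂₃²), R₃₃) = 0.130239; α = atan2(R₂₃, R₁₃) mod 2π = 0.889407; γ = atan2(R₃₂, −R₃₁) mod 2π = 5.512985
d^2_{1,1}(β=0.1302) via the finite sum:
Half-angle: c=0.997880, s=0.065074. N=√(6·1·6·1)=6.000000
k∈{0,1} keeps every argument non-negative
  k=0: (−1)^0·6.0000/(6)·0.9979^4·0.0651^0 = +0.991549
  k=1: (−1)^1·6.0000/(2)·0.9979^2·0.0651^2 = -0.012650
d^2_{1,1}(0.1302) = +0.991549 -0.012650 = +0.978899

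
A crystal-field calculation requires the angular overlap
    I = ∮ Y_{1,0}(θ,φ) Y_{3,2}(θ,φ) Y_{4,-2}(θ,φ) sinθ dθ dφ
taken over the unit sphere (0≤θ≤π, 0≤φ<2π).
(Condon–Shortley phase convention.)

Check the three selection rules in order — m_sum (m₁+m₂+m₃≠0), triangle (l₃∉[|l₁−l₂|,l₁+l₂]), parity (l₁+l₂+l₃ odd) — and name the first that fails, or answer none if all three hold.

m₁+m₂+m₃ = 0 + 2 − 2 = 0  ✓
triangle: |1−3|=2 ≤ l₃=4 ≤ 1+3=4  ✓
parity: l₁+l₂+l₃ = 8 is even  ✓

none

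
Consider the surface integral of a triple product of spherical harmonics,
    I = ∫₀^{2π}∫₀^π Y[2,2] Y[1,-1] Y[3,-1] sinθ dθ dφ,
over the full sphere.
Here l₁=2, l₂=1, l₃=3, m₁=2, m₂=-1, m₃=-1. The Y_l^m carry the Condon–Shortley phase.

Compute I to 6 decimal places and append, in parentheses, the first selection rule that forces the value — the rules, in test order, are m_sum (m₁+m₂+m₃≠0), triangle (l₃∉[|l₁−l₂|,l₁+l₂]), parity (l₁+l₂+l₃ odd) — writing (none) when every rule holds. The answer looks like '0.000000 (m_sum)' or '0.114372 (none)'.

-0.082589 (none)

Rules hold: Σm=0, L=6 even, 1≤3≤3.
N = 5·3·7 = 105
Δ = 0!·4!·2!/7! = 1/105
Racah Σ t=0..0: t=0:+1/4 = 1/4
⇒ 3j(2 1 3; 0 0 0)² = 3/35, sgn -1
Racah Σ t=0..0: t=0:+1/48 = 1/48
⇒ 3j(2 1 3; 2 -1 -1)² = 1/105, sgn +1
4πI² = N·(3j₀)²·(3jₘ)² = 3/35
I = -1·√(0.0857143/4π) = -0.08258890
No selection rule forces the value: the integral is nonzero (none).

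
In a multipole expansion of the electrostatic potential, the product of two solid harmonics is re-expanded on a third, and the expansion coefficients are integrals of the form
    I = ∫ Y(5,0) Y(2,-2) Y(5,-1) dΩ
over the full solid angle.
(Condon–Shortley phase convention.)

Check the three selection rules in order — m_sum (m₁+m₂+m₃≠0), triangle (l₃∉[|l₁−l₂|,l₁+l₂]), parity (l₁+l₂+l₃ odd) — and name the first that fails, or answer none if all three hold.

Σmᵢ = -3  ✗
l₃∈[|l₁−l₂|,l₁+l₂]=[3,7], have l₃=5
Σlᵢ = 12 ⇒ even

m_sum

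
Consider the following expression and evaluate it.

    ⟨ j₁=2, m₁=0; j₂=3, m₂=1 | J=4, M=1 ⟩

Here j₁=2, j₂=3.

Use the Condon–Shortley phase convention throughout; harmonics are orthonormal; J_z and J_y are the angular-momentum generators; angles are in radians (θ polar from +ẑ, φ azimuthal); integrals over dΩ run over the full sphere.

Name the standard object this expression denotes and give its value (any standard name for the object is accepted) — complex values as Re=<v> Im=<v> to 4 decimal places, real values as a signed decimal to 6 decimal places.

Clebsch–Gordan coefficient, −√(3/28) ≈ -0.327327

This is a Clebsch–Gordan (vector-coupling) coefficient.
j₁+j₂−J=1  J+j₁−j₂=3  J−j₁+j₂=5  j₁+j₂+J+1=10
(j₁±m₁, j₂±m₂, J±M) = (2,2,4,2,5,3)
P² = 1728/7
sum k=0..1:
  [0] +1/48 = 1/48
  [1] −1/24 = -1/24
S = -1/48
C² = P²·S² = 3/28 ; C = -0.327327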